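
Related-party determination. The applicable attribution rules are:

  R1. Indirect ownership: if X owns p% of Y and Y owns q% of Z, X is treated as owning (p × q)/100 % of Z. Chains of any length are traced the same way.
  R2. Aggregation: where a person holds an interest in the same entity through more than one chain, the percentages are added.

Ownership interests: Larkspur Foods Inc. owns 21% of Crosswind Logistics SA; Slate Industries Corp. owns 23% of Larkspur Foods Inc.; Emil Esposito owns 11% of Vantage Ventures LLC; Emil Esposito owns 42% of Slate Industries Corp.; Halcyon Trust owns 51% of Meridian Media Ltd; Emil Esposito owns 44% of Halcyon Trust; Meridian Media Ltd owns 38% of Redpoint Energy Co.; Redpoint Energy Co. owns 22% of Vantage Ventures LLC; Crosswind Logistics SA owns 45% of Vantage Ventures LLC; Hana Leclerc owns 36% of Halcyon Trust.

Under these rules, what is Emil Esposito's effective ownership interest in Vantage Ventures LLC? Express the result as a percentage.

Chain via Slate Industries Corp. → Larkspur Foods Inc. → Crosswind Logistics SA (R1): 42% × 23% × 21% × 45% = 0.91287% of Vantage Ventures LLC.
Chain via Halcyon Trust → Meridian Media Ltd → Redpoint Energy Co. (R1): 44% × 51% × 38% × 22% = 1.875984% of Vantage Ventures LLC.
Direct interest in Vantage Ventures LLC: 11%.
Aggregating (R2): 0.91287% + 1.875984% + 11% = 13.788854%.

13.788854%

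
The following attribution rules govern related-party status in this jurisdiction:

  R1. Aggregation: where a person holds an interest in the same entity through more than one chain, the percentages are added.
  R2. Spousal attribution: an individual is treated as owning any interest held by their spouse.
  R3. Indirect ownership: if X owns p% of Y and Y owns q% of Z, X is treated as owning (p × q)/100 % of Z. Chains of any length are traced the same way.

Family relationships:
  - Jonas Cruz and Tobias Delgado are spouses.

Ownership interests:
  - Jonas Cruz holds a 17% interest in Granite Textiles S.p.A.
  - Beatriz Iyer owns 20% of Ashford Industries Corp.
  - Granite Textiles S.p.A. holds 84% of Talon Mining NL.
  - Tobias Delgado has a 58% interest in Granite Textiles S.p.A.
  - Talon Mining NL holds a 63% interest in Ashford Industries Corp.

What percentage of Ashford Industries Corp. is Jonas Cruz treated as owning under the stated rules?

39.69%

By spousal attribution (R2), Jonas Cruz is treated as also owning Tobias Delgado's interest in Granite Textiles S.p.A, giving 17% + 58% = 75%.
Chain via Granite Textiles S.p.A. → Talon Mining NL (R3): 75% × 84% × 63% = 39.69% of Ashford Industries Corp.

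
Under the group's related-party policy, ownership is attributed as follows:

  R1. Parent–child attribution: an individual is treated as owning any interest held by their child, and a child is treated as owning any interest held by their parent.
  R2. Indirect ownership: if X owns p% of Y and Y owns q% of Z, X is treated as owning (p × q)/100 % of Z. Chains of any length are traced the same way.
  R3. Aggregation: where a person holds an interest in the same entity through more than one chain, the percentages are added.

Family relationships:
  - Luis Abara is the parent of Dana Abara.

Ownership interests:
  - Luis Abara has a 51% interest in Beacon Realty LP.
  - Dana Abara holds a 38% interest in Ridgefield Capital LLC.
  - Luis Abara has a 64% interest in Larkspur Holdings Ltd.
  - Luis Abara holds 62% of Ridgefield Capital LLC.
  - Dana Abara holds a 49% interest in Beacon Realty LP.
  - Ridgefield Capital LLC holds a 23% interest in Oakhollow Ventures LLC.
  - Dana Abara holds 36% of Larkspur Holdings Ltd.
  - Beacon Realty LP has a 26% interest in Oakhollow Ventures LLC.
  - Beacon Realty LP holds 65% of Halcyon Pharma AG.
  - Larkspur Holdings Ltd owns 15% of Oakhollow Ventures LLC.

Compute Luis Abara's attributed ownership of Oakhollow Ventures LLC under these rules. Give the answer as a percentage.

64%

By parent–child attribution (R1), Luis Abara is treated as also owning Dana Abara's interest in Ridgefield Capital LLC, giving 62% + 38% = 100%.
By parent–child attribution (R1), Luis Abara is treated as also owning Dana Abara's interest in Beacon Realty LP, giving 51% + 49% = 100%.
By parent–child attribution (R1), Luis Abara is treated as also owning Dana Abara's interest in Larkspur Holdings Ltd, giving 64% + 36% = 100%.
Chain via Ridgefield Capital LLC (R2): 100% × 23% = 23% of Oakhollow Ventures LLC.
Chain via Beacon Realty LP (R2): 100% × 26% = 26% of Oakhollow Ventures LLC.
Chain via Larkspur Holdings Ltd (R2): 100% × 15% = 15% of Oakhollow Ventures LLC.
Aggregating (R3): 23% + 26% + 15% = 64%.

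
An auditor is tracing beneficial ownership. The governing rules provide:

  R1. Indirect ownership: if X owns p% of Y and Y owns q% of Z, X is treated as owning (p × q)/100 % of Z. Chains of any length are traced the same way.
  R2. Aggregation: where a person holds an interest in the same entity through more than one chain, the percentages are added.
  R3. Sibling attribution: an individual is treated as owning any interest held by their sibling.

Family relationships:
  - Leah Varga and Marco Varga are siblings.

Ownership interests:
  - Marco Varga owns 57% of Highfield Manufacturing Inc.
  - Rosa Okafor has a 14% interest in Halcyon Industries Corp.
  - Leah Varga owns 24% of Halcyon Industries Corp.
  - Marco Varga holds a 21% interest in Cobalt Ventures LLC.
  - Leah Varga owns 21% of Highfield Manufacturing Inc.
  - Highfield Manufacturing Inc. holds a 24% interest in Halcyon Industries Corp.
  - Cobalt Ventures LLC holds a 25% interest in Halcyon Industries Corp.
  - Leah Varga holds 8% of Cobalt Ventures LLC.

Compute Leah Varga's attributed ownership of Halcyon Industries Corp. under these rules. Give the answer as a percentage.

49.97%

By sibling attribution (R3), Leah Varga is treated as also owning Marco Varga's interest in Cobalt Ventures LLC, giving 8% + 21% = 29%.
By sibling attribution (R3), Leah Varga is treated as also owning Marco Varga's interest in Highfield Manufacturing Inc, giving 21% + 57% = 78%.
Chain via Cobalt Ventures LLC (R1): 29% × 25% = 7.25% of Halcyon Industries Corp.
Chain via Highfield Manufacturing Inc. (R1): 78% × 24% = 18.72% of Halcyon Industries Corp.
Direct interest in Halcyon Industries Corp: 24%.
Aggregating (R2): 7.25% + 18.72% + 24% = 49.97%.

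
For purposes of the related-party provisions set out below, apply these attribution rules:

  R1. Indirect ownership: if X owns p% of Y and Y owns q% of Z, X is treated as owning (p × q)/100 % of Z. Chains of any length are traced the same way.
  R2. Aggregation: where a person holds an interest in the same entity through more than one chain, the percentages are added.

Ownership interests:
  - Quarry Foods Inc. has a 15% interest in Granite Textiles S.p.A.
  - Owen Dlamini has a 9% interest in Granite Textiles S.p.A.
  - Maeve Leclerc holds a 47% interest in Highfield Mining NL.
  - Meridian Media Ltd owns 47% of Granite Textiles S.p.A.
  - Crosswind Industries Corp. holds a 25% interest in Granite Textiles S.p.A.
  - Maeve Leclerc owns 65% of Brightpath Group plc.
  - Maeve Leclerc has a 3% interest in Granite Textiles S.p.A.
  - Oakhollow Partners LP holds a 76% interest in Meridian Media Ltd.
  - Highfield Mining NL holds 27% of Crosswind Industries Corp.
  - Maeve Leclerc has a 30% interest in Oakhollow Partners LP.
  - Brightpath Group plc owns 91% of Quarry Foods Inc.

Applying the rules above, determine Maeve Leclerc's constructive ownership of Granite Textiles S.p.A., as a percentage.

25.761%

Chain via Brightpath Group plc → Quarry Foods Inc. (R1): 65% × 91% × 15% = 8.8725% of Granite Textiles S.p.A.
Chain via Oakhollow Partners LP → Meridian Media Ltd (R1): 30% × 76% × 47% = 10.716% of Granite Textiles S.p.A.
Chain via Highfield Mining NL → Crosswind Industries Corp. (R1): 47% × 27% × 25% = 3.1725% of Granite Textiles S.p.A.
Direct interest in Granite Textiles S.p.A: 3%.
Aggregating (R2): 8.8725% + 10.716% + 3.1725% + 3% = 25.761%.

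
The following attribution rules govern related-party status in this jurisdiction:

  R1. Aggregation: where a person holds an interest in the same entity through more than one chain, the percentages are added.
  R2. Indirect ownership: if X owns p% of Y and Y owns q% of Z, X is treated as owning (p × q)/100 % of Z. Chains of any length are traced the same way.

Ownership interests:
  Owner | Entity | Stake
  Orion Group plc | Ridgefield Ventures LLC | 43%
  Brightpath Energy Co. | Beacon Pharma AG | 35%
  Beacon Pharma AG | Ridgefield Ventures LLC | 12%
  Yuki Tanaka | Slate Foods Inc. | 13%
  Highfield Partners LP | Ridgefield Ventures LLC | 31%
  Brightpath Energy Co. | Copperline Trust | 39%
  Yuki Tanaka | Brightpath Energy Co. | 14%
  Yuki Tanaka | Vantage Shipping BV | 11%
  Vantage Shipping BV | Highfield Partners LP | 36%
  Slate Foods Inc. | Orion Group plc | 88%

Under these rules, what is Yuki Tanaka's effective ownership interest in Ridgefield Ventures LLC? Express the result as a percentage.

6.7348%

Chain via Slate Foods Inc. → Orion Group plc (R2): 13% × 88% × 43% = 4.9192% of Ridgefield Ventures LLC.
Chain via Brightpath Energy Co. → Beacon Pharma AG (R2): 14% × 35% × 12% = 0.588% of Ridgefield Ventures LLC.
Chain via Vantage Shipping BV → Highfield Partners LP (R2): 11% × 36% × 31% = 1.2276% of Ridgefield Ventures LLC.
Aggregating (R1): 4.9192% + 0.588% + 1.2276% = 6.7348%.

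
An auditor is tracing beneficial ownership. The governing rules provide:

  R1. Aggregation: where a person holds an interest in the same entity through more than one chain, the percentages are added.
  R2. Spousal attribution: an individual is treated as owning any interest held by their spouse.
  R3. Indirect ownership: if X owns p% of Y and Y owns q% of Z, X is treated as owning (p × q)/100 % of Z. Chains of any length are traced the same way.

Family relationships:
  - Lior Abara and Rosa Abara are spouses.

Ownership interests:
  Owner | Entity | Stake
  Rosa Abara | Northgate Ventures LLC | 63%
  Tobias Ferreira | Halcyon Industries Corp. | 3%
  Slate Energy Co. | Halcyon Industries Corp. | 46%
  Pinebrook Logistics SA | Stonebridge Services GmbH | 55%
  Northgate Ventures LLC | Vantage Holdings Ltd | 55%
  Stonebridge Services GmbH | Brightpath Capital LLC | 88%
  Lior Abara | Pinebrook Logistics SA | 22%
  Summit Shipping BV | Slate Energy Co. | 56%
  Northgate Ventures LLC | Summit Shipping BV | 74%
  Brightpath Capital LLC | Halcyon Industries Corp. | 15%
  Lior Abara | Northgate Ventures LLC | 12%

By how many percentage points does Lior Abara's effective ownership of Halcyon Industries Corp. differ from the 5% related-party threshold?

10.894

By spousal attribution (R2), Lior Abara is treated as also owning Rosa Abara's interest in Northgate Ventures LLC, giving 12% + 63% = 75%.
Chain via Northgate Ventures LLC → Summit Shipping BV → Slate Energy Co. (R3): 75% × 74% × 56% × 46% = 14.2968% of Halcyon Industries Corp.
Chain via Pinebrook Logistics SA → Stonebridge Services GmbH → Brightpath Capital LLC (R3): 22% × 55% × 88% × 15% = 1.5972% of Halcyon Industries Corp.
Aggregating (R1): 14.2968% + 1.5972% = 15.894%.
15.894% exceeds the 5% threshold by 10.894 percentage points.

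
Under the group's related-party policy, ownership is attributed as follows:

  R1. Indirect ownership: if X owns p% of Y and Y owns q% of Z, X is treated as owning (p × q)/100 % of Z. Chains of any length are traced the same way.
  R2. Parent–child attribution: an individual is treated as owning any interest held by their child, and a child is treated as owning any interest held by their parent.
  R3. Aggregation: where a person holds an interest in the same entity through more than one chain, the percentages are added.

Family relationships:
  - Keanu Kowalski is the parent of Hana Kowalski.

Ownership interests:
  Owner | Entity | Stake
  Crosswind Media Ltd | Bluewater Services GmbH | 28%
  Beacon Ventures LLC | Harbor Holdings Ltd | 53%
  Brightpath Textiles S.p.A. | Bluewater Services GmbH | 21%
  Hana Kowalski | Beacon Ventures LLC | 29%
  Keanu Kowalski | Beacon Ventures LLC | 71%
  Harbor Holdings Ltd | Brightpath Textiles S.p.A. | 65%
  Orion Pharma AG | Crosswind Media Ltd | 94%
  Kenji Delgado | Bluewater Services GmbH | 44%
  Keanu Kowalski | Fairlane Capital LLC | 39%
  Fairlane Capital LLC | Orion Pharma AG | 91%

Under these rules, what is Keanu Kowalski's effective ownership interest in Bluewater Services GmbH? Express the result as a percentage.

By parent–child attribution (R2), Keanu Kowalski is treated as also owning Hana Kowalski's interest in Beacon Ventures LLC, giving 71% + 29% = 100%.
Chain via Fairlane Capital LLC → Orion Pharma AG → Crosswind Media Ltd (R1): 39% × 91% × 94% × 28% = 9.340968% of Bluewater Services GmbH.
Chain via Beacon Ventures LLC → Harbor Holdings Ltd → Brightpath Textiles S.p.A. (R1): 100% × 53% × 65% × 21% = 7.2345% of Bluewater Services GmbH.
Aggregating (R3): 9.340968% + 7.2345% = 16.575468%.

16.575468%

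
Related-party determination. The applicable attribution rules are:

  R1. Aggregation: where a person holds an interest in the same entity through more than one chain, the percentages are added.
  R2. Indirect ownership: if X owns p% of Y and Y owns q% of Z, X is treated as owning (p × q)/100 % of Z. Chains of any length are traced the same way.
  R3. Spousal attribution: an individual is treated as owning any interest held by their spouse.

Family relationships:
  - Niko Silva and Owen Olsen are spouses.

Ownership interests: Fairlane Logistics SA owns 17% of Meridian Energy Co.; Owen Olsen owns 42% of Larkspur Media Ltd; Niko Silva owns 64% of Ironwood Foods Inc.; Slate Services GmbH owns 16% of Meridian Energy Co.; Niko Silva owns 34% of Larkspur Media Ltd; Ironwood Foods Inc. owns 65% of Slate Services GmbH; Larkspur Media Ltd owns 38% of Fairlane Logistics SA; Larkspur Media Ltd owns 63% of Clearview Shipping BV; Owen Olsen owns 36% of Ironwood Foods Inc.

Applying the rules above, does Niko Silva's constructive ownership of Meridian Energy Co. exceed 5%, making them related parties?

By spousal attribution (R3), Niko Silva is treated as also owning Owen Olsen's interest in Ironwood Foods Inc, giving 64% + 36% = 100%.
By spousal attribution (R3), Niko Silva is treated as also owning Owen Olsen's interest in Larkspur Media Ltd, giving 34% + 42% = 76%.
Chain via Ironwood Foods Inc. → Slate Services GmbH (R2): 100% × 65% × 16% = 10.4% of Meridian Energy Co.
Chain via Larkspur Media Ltd → Fairlane Logistics SA (R2): 76% × 38% × 17% = 4.9096% of Meridian Energy Co.
Aggregating (R1): 10.4% + 4.9096% = 15.3096%.
15.3096% exceeds the 5% threshold, so Niko is a related party to Meridian Energy Co.

Yes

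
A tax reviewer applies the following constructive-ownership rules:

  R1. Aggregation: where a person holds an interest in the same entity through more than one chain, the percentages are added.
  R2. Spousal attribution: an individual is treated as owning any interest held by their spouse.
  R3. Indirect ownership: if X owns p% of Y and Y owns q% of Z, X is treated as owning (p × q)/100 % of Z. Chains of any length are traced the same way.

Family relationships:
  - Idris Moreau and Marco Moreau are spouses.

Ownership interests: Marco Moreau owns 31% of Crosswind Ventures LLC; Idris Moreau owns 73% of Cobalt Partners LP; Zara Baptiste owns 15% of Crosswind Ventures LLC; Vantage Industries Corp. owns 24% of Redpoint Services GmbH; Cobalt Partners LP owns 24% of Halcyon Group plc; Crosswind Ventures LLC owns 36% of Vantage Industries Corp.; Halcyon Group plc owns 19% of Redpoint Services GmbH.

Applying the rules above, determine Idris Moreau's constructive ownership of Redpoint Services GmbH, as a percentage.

By spousal attribution (R2), Idris Moreau is treated as owning Marco Moreau's 31% interest in Crosswind Ventures LLC.
Chain via Cobalt Partners LP → Halcyon Group plc (R3): 73% × 24% × 19% = 3.3288% of Redpoint Services GmbH.
Chain via Crosswind Ventures LLC → Vantage Industries Corp. (R3): 31% × 36% × 24% = 2.6784% of Redpoint Services GmbH.
Aggregating (R1): 3.3288% + 2.6784% = 6.0072%.

6.0072%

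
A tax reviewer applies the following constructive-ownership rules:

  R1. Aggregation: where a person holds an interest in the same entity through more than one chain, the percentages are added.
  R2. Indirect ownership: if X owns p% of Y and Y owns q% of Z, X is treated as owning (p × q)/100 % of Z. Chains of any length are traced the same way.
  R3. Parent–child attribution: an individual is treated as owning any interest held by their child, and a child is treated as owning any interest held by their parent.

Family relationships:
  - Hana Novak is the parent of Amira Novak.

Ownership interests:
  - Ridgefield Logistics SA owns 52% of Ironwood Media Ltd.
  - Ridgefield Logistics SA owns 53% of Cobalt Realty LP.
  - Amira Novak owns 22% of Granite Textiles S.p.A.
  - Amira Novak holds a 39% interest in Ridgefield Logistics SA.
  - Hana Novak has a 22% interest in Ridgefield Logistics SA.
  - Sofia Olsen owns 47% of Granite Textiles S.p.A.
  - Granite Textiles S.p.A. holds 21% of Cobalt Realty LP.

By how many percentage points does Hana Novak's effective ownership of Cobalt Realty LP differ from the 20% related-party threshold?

By parent–child attribution (R3), Hana Novak is treated as also owning Amira Novak's interest in Ridgefield Logistics SA, giving 22% + 39% = 61%.
By parent–child attribution (R3), Hana Novak is treated as owning Amira Novak's 22% interest in Granite Textiles S.p.A.
Chain via Ridgefield Logistics SA (R2): 61% × 53% = 32.33% of Cobalt Realty LP.
Chain via Granite Textiles S.p.A. (R2): 22% × 21% = 4.62% of Cobalt Realty LP.
Aggregating (R1): 32.33% + 4.62% = 36.95%.
36.95% exceeds the 20% threshold by 16.95 percentage points.

16.95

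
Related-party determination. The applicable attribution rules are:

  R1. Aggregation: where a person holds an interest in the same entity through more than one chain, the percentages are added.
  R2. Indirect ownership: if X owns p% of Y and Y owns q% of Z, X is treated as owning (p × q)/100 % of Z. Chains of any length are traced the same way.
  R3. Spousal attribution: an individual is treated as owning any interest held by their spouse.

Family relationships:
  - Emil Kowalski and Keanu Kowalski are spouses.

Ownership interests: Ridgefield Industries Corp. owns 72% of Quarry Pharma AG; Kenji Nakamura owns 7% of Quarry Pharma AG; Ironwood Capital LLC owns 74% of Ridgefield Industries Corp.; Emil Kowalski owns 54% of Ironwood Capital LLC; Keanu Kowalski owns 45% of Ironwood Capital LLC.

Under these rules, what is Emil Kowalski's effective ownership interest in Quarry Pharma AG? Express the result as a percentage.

52.7472%

By spousal attribution (R3), Emil Kowalski is treated as also owning Keanu Kowalski's interest in Ironwood Capital LLC, giving 54% + 45% = 99%.
Chain via Ironwood Capital LLC → Ridgefield Industries Corp. (R2): 99% × 74% × 72% = 52.7472% of Quarry Pharma AG.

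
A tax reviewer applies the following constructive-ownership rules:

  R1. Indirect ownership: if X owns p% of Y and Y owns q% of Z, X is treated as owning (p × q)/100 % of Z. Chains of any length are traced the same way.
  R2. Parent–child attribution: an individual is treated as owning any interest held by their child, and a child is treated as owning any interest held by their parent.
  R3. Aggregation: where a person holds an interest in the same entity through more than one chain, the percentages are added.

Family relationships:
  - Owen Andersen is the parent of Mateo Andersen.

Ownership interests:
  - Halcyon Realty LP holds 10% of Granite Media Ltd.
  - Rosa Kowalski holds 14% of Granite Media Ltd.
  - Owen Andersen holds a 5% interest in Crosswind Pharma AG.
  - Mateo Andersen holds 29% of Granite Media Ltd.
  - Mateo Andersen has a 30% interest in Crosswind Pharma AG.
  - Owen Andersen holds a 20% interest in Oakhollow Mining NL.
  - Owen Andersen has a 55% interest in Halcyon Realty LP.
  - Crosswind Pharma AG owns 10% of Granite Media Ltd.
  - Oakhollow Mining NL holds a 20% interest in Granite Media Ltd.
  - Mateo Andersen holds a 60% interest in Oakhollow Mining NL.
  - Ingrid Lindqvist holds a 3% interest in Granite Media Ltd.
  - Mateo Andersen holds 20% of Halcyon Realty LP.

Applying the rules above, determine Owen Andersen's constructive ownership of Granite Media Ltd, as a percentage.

56%

By parent–child attribution (R2), Owen Andersen is treated as also owning Mateo Andersen's interest in Halcyon Realty LP, giving 55% + 20% = 75%.
By parent–child attribution (R2), Owen Andersen is treated as also owning Mateo Andersen's interest in Crosswind Pharma AG, giving 5% + 30% = 35%.
By parent–child attribution (R2), Owen Andersen is treated as also owning Mateo Andersen's interest in Oakhollow Mining NL, giving 20% + 60% = 80%.
By parent–child attribution (R2), Owen Andersen is treated as owning Mateo Andersen's 29% interest in Granite Media Ltd.
Chain via Halcyon Realty LP (R1): 75% × 10% = 7.5% of Granite Media Ltd.
Chain via Crosswind Pharma AG (R1): 35% × 10% = 3.5% of Granite Media Ltd.
Chain via Oakhollow Mining NL (R1): 80% × 20% = 16% of Granite Media Ltd.
Direct interest in Granite Media Ltd: 29%.
Aggregating (R3): 7.5% + 3.5% + 16% + 29% = 56%.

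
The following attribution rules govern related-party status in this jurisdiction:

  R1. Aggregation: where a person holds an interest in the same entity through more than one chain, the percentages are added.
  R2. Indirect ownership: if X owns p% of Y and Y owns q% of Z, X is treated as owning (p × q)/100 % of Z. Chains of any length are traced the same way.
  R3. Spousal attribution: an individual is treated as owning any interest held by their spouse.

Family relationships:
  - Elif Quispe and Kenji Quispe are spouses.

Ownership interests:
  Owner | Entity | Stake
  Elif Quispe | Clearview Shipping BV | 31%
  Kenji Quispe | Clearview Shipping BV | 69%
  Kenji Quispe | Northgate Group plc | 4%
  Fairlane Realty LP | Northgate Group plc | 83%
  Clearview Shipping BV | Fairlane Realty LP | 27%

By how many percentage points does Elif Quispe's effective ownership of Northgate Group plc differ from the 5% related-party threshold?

By spousal attribution (R3), Elif Quispe is treated as also owning Kenji Quispe's interest in Clearview Shipping BV, giving 31% + 69% = 100%.
By spousal attribution (R3), Elif Quispe is treated as owning Kenji Quispe's 4% interest in Northgate Group plc.
Chain via Clearview Shipping BV → Fairlane Realty LP (R2): 100% × 27% × 83% = 22.41% of Northgate Group plc.
Direct interest in Northgate Group plc: 4%.
Aggregating (R1): 22.41% + 4% = 26.41%.
26.41% exceeds the 5% threshold by 21.41 percentage points.

21.41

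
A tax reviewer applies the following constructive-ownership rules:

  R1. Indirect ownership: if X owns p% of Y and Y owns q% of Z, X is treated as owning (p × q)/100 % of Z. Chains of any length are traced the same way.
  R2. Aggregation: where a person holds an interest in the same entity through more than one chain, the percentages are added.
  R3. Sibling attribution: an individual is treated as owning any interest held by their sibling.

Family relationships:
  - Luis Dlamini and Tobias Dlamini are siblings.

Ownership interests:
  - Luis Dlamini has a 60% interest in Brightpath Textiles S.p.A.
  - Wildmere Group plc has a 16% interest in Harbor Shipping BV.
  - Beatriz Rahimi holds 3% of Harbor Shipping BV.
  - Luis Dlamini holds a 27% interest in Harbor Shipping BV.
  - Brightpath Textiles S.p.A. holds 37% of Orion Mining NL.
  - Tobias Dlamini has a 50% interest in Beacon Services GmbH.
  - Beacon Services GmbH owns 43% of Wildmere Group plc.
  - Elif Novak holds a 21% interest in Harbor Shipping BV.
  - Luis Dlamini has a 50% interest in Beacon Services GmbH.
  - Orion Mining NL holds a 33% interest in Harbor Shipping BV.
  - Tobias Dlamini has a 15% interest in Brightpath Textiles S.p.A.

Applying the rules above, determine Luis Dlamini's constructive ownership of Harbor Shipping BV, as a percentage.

43.0375%

By sibling attribution (R3), Luis Dlamini is treated as also owning Tobias Dlamini's interest in Beacon Services GmbH, giving 50% + 50% = 100%.
By sibling attribution (R3), Luis Dlamini is treated as also owning Tobias Dlamini's interest in Brightpath Textiles S.p.A, giving 60% + 15% = 75%.
Chain via Beacon Services GmbH → Wildmere Group plc (R1): 100% × 43% × 16% = 6.88% of Harbor Shipping BV.
Chain via Brightpath Textiles S.p.A. → Orion Mining NL (R1): 75% × 37% × 33% = 9.1575% of Harbor Shipping BV.
Direct interest in Harbor Shipping BV: 27%.
Aggregating (R2): 6.88% + 9.1575% + 27% = 43.0375%.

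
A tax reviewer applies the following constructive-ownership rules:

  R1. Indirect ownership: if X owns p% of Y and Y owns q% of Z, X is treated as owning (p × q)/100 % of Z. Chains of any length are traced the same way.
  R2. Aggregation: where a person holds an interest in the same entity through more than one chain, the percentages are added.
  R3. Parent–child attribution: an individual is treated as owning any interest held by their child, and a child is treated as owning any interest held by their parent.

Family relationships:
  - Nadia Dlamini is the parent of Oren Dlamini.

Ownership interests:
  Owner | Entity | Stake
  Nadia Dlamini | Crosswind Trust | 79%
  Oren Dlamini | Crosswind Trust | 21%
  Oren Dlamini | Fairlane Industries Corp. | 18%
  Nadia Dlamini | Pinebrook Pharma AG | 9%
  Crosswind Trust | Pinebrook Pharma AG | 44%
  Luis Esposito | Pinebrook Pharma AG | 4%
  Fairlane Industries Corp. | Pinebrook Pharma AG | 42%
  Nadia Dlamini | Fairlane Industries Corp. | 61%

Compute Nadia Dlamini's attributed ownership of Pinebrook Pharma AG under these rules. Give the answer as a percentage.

By parent–child attribution (R3), Nadia Dlamini is treated as also owning Oren Dlamini's interest in Fairlane Industries Corp, giving 61% + 18% = 79%.
By parent–child attribution (R3), Nadia Dlamini is treated as also owning Oren Dlamini's interest in Crosswind Trust, giving 79% + 21% = 100%.
Chain via Fairlane Industries Corp. (R1): 79% × 42% = 33.18% of Pinebrook Pharma AG.
Chain via Crosswind Trust (R1): 100% × 44% = 44% of Pinebrook Pharma AG.
Direct interest in Pinebrook Pharma AG: 9%.
Aggregating (R2): 33.18% + 44% + 9% = 86.18%.

86.18%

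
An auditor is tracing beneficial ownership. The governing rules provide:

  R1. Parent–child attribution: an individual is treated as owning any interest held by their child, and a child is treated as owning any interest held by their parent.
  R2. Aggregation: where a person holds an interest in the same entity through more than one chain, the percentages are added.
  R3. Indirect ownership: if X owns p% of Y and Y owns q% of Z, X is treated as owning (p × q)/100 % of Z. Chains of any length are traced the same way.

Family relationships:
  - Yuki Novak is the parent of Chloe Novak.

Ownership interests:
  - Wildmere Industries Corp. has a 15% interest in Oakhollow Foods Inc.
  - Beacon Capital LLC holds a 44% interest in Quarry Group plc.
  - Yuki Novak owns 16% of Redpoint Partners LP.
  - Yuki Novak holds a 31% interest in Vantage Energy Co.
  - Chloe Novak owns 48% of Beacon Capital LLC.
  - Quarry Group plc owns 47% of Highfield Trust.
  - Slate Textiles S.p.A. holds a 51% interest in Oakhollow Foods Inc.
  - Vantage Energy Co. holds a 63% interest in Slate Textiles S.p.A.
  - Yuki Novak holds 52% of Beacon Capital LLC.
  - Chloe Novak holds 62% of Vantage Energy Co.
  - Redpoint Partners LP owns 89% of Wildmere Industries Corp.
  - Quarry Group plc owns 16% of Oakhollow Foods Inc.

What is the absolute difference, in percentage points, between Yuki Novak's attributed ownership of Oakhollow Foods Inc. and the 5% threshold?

By parent–child attribution (R1), Yuki Novak is treated as also owning Chloe Novak's interest in Vantage Energy Co, giving 31% + 62% = 93%.
By parent–child attribution (R1), Yuki Novak is treated as also owning Chloe Novak's interest in Beacon Capital LLC, giving 52% + 48% = 100%.
Chain via Vantage Energy Co. → Slate Textiles S.p.A. (R3): 93% × 63% × 51% = 29.8809% of Oakhollow Foods Inc.
Chain via Redpoint Partners LP → Wildmere Industries Corp. (R3): 16% × 89% × 15% = 2.136% of Oakhollow Foods Inc.
Chain via Beacon Capital LLC → Quarry Group plc (R3): 100% × 44% × 16% = 7.04% of Oakhollow Foods Inc.
Aggregating (R2): 29.8809% + 2.136% + 7.04% = 39.0569%.
39.0569% exceeds the 5% threshold by 34.0569 percentage points.

34.0569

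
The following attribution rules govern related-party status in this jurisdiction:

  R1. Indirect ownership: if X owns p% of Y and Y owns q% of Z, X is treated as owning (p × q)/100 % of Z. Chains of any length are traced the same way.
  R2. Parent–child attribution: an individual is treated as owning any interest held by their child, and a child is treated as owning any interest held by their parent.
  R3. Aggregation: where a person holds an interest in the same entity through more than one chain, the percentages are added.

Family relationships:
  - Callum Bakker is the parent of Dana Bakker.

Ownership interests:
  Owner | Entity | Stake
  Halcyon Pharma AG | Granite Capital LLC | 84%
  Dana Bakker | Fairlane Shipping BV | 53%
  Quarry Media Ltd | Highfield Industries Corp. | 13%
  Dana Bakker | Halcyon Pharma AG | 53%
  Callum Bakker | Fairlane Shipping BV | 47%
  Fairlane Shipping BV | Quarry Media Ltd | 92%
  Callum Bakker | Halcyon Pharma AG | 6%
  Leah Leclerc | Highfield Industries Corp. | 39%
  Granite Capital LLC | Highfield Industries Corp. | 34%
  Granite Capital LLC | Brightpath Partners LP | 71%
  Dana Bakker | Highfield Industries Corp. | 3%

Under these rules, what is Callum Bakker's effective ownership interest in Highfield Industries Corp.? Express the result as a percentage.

By parent–child attribution (R2), Callum Bakker is treated as also owning Dana Bakker's interest in Halcyon Pharma AG, giving 6% + 53% = 59%.
By parent–child attribution (R2), Callum Bakker is treated as also owning Dana Bakker's interest in Fairlane Shipping BV, giving 47% + 53% = 100%.
By parent–child attribution (R2), Callum Bakker is treated as owning Dana Bakker's 3% interest in Highfield Industries Corp.
Chain via Halcyon Pharma AG → Granite Capital LLC (R1): 59% × 84% × 34% = 16.8504% of Highfield Industries Corp.
Chain via Fairlane Shipping BV → Quarry Media Ltd (R1): 100% × 92% × 13% = 11.96% of Highfield Industries Corp.
Direct interest in Highfield Industries Corp: 3%.
Aggregating (R3): 16.8504% + 11.96% + 3% = 31.8104%.

31.8104%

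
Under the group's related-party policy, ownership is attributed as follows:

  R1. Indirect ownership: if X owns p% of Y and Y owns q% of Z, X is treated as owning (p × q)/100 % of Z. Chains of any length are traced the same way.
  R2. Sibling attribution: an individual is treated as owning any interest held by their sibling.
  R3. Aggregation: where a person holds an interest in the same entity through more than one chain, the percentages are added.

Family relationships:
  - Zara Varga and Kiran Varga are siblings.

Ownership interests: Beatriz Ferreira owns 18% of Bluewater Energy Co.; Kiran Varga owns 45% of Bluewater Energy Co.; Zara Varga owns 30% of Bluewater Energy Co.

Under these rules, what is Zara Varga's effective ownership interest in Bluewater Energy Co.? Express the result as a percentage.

75%

By sibling attribution (R2), Zara Varga is treated as also owning Kiran Varga's interest in Bluewater Energy Co, giving 30% + 45% = 75%.
Direct interest in Bluewater Energy Co: 75%.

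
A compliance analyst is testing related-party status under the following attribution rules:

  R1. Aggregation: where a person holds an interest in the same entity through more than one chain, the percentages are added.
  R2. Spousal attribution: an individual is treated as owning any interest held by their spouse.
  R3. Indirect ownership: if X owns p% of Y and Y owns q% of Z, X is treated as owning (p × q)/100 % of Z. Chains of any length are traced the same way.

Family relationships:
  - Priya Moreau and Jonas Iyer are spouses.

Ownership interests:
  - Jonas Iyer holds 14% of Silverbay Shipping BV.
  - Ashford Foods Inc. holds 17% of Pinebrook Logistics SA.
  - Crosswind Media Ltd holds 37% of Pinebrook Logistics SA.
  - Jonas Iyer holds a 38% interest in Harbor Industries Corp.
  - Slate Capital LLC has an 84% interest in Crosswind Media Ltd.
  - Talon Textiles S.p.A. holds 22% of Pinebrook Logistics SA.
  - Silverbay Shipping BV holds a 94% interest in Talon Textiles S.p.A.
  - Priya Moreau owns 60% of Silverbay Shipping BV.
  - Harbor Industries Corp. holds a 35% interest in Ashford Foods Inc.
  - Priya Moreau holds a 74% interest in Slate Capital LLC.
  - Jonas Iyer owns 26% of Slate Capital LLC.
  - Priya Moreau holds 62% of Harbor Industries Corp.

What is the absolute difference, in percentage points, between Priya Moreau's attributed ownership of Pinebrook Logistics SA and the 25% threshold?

27.3332

By spousal attribution (R2), Priya Moreau is treated as also owning Jonas Iyer's interest in Slate Capital LLC, giving 74% + 26% = 100%.
By spousal attribution (R2), Priya Moreau is treated as also owning Jonas Iyer's interest in Silverbay Shipping BV, giving 60% + 14% = 74%.
By spousal attribution (R2), Priya Moreau is treated as also owning Jonas Iyer's interest in Harbor Industries Corp, giving 62% + 38% = 100%.
Chain via Slate Capital LLC → Crosswind Media Ltd (R3): 100% × 84% × 37% = 31.08% of Pinebrook Logistics SA.
Chain via Silverbay Shipping BV → Talon Textiles S.p.A. (R3): 74% × 94% × 22% = 15.3032% of Pinebrook Logistics SA.
Chain via Harbor Industries Corp. → Ashford Foods Inc. (R3): 100% × 35% × 17% = 5.95% of Pinebrook Logistics SA.
Aggregating (R1): 31.08% + 15.3032% + 5.95% = 52.3332%.
52.3332% exceeds the 25% threshold by 27.3332 percentage points.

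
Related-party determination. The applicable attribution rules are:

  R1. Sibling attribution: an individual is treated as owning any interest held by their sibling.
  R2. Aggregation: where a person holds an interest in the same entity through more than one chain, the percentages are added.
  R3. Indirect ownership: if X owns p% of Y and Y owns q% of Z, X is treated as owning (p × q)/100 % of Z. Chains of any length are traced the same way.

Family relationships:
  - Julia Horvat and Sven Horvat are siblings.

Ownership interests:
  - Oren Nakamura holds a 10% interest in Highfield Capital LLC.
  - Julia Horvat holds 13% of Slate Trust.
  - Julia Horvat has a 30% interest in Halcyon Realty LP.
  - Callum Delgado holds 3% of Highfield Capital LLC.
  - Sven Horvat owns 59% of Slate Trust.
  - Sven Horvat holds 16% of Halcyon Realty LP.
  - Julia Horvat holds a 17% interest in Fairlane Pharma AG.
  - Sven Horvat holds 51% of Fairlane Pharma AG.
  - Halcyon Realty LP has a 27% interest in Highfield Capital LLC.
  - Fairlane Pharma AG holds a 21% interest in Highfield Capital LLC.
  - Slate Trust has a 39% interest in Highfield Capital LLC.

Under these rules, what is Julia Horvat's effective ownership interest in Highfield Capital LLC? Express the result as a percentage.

By sibling attribution (R1), Julia Horvat is treated as also owning Sven Horvat's interest in Slate Trust, giving 13% + 59% = 72%.
By sibling attribution (R1), Julia Horvat is treated as also owning Sven Horvat's interest in Fairlane Pharma AG, giving 17% + 51% = 68%.
By sibling attribution (R1), Julia Horvat is treated as also owning Sven Horvat's interest in Halcyon Realty LP, giving 30% + 16% = 46%.
Chain via Slate Trust (R3): 72% × 39% = 28.08% of Highfield Capital LLC.
Chain via Fairlane Pharma AG (R3): 68% × 21% = 14.28% of Highfield Capital LLC.
Chain via Halcyon Realty LP (R3): 46% × 27% = 12.42% of Highfield Capital LLC.
Aggregating (R2): 28.08% + 14.28% + 12.42% = 54.78%.

54.78%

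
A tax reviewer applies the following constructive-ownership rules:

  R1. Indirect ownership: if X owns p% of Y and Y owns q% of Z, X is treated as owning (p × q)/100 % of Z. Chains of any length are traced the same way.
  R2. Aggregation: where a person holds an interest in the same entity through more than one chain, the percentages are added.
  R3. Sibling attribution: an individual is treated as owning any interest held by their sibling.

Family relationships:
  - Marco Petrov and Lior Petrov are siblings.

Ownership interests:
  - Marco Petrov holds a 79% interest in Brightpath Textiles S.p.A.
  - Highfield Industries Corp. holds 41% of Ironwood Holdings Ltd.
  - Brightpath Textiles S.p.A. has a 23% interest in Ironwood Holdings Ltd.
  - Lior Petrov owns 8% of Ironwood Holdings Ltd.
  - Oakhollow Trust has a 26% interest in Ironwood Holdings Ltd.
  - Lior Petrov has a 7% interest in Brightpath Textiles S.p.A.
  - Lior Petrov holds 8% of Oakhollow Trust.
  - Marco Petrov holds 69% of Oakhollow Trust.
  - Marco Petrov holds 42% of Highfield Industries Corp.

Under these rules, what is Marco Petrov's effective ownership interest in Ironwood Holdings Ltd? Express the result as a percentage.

65.02%

By sibling attribution (R3), Marco Petrov is treated as also owning Lior Petrov's interest in Brightpath Textiles S.p.A, giving 79% + 7% = 86%.
By sibling attribution (R3), Marco Petrov is treated as also owning Lior Petrov's interest in Oakhollow Trust, giving 69% + 8% = 77%.
By sibling attribution (R3), Marco Petrov is treated as owning Lior Petrov's 8% interest in Ironwood Holdings Ltd.
Chain via Highfield Industries Corp. (R1): 42% × 41% = 17.22% of Ironwood Holdings Ltd.
Chain via Brightpath Textiles S.p.A. (R1): 86% × 23% = 19.78% of Ironwood Holdings Ltd.
Chain via Oakhollow Trust (R1): 77% × 26% = 20.02% of Ironwood Holdings Ltd.
Direct interest in Ironwood Holdings Ltd: 8%.
Aggregating (R2): 17.22% + 19.78% + 20.02% + 8% = 65.02%.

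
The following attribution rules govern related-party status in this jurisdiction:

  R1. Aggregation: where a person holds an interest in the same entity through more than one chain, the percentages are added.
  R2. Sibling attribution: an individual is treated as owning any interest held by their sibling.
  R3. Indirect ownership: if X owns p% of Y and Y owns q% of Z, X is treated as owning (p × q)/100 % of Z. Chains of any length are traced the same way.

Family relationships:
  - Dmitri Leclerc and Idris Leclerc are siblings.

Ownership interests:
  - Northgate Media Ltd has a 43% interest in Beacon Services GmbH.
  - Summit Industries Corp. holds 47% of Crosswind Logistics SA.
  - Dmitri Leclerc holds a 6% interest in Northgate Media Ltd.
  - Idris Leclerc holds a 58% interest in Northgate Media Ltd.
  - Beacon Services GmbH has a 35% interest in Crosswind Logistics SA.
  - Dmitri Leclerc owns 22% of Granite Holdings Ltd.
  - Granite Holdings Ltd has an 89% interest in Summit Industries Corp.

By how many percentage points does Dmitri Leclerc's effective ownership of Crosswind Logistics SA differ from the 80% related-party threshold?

By sibling attribution (R2), Dmitri Leclerc is treated as also owning Idris Leclerc's interest in Northgate Media Ltd, giving 6% + 58% = 64%.
Chain via Northgate Media Ltd → Beacon Services GmbH (R3): 64% × 43% × 35% = 9.632% of Crosswind Logistics SA.
Chain via Granite Holdings Ltd → Summit Industries Corp. (R3): 22% × 89% × 47% = 9.2026% of Crosswind Logistics SA.
Aggregating (R1): 9.632% + 9.2026% = 18.8346%.
18.8346% falls short of the 80% threshold by 61.1654 percentage points.

61.1654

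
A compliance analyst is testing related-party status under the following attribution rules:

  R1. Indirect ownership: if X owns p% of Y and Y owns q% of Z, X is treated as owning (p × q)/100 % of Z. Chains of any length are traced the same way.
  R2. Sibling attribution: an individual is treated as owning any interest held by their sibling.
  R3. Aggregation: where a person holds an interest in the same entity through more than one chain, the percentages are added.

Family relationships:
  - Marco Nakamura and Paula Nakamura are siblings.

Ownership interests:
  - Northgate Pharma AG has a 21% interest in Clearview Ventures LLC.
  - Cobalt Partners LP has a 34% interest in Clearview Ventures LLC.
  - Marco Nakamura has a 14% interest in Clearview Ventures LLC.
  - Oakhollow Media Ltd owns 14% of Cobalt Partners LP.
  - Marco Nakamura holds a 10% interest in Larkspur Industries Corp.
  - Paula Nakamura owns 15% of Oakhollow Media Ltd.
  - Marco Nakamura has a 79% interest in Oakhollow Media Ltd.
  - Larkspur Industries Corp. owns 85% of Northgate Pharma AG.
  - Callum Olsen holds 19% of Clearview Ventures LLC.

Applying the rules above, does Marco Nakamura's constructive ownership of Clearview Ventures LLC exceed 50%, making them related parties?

No

By sibling attribution (R2), Marco Nakamura is treated as also owning Paula Nakamura's interest in Oakhollow Media Ltd, giving 79% + 15% = 94%.
Chain via Larkspur Industries Corp. → Northgate Pharma AG (R1): 10% × 85% × 21% = 1.785% of Clearview Ventures LLC.
Chain via Oakhollow Media Ltd → Cobalt Partners LP (R1): 94% × 14% × 34% = 4.4744% of Clearview Ventures LLC.
Direct interest in Clearview Ventures LLC: 14%.
Aggregating (R3): 1.785% + 4.4744% + 14% = 20.2594%.
20.2594% does not exceed the 50% threshold, so Marco is not a related party to Clearview Ventures LLC.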